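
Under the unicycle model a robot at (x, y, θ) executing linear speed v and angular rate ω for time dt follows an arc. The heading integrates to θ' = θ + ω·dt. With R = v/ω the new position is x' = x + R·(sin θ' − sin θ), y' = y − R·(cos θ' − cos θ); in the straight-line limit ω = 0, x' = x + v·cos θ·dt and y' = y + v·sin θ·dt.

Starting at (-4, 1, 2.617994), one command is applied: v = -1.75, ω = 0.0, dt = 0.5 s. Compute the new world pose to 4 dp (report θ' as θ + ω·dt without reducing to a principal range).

θ' = 2.6180 + 0.0·0.5 = 2.6180
ω = 0 → straight: x' = -4 + -1.75·cos(2.6180)·0.5 = -3.2422
y' = 1 + -1.75·sin(2.6180)·0.5 = 0.5625

(-3.2422, 0.5625, 2.6180)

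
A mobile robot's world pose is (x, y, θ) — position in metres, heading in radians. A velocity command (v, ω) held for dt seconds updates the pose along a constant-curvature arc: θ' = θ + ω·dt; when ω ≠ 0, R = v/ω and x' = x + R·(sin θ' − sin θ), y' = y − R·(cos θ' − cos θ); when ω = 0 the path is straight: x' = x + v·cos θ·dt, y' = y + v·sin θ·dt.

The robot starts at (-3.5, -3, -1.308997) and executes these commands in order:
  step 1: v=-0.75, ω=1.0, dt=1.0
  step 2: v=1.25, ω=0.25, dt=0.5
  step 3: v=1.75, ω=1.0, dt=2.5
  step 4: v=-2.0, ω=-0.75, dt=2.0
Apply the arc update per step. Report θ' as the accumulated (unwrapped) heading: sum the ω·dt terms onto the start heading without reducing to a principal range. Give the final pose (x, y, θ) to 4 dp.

(-1.8017, -3.3602, 0.8160)

step 1: θ'=-0.3090 (R=-0.7500) → pose (-3.9964, -2.4796, -0.3090)
step 2: θ'=-0.1840 (R=5.0000) → pose (-3.3907, -2.6320, -0.1840)
step 3: θ'=2.3160 (R=1.7500) → pose (-1.7843, 0.2751, 2.3160)
step 4: θ'=0.8160 (R=2.6667) → pose (-1.8017, -3.3602, 0.8160)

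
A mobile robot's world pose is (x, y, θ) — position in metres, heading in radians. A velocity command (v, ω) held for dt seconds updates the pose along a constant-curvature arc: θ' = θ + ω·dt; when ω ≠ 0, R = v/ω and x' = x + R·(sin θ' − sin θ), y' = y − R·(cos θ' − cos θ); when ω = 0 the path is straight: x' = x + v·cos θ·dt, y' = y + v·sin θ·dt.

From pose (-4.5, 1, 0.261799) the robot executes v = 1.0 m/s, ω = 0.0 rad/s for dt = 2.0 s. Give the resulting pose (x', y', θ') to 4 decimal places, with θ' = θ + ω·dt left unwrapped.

θ' = 0.2618 + 0.0·2.0 = 0.2618
ω = 0 → straight: x' = -4.5 + 1.0·cos(0.2618)·2.0 = -2.5681
y' = 1 + 1.0·sin(0.2618)·2.0 = 1.5176

(-2.5681, 1.5176, 0.2618)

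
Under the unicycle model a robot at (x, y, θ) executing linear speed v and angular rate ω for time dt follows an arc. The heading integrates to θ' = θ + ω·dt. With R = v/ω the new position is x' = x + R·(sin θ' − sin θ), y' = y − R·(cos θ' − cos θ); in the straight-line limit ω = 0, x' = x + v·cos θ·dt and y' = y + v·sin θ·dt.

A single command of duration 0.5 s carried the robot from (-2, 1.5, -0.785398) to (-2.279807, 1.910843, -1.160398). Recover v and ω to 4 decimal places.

Δθ = -1.160398 − -0.785398 = -0.375000
ω = Δθ/dt = -0.375000/0.5 = -0.7500
R = −Δy/(cos θ' − cos θ) = 1.3333
v = R·ω = 1.3333·-0.7500 = -1.0000

v = -1.0000, ω = -0.7500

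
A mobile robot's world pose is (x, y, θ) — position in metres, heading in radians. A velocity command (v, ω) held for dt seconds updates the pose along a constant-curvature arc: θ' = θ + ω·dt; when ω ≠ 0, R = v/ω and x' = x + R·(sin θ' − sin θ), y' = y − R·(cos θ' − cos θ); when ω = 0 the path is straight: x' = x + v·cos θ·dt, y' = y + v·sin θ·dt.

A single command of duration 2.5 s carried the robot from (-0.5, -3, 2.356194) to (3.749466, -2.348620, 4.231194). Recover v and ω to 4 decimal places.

v = -2.0000, ω = 0.7500

Δθ = 4.231194 − 2.356194 = 1.875000
ω = Δθ/dt = 1.875000/2.5 = 0.7500
R = Δx/(sin θ' − sin θ) = -2.6667
v = R·ω = -2.6667·0.7500 = -2.0000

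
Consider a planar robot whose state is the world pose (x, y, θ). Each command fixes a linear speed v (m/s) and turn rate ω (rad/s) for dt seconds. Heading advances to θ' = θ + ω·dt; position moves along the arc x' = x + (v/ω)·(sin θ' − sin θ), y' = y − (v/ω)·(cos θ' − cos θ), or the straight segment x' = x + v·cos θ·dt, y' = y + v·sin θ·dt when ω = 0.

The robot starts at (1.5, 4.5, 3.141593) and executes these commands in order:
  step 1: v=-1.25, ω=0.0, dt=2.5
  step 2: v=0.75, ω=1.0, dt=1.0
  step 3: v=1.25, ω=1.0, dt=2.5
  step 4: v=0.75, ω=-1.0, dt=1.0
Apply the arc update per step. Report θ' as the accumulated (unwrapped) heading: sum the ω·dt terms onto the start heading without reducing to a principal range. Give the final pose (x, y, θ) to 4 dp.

(6.1962, 2.2078, 5.6416)

step 1: θ'=3.1416 (straight) → pose (4.6250, 4.5000, 3.1416)
step 2: θ'=4.1416 (R=0.7500) → pose (3.9939, 4.1552, 4.1416)
step 3: θ'=6.6416 (R=1.2500) → pose (5.4842, 2.3093, 6.6416)
step 4: θ'=5.6416 (R=-0.7500) → pose (6.1962, 2.2078, 5.6416)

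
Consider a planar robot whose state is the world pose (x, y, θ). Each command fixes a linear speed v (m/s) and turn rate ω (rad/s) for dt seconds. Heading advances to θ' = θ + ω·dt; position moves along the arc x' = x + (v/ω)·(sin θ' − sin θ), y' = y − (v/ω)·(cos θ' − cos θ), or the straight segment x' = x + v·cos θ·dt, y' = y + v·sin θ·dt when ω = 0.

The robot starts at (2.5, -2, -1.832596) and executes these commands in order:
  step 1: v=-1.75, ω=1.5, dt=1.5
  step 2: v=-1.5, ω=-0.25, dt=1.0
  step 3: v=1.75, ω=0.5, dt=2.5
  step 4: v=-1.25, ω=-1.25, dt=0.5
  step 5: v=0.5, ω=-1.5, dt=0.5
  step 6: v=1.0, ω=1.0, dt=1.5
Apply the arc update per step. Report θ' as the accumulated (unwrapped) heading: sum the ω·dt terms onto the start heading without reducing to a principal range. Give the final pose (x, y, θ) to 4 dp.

(3.2475, 2.3739, 1.5424)

step 1: θ'=0.4174 (R=-1.1667) → pose (0.9001, -0.6315, 0.4174)
step 2: θ'=0.1674 (R=6.0000) → pose (-0.5325, -1.0628, 0.1674)
step 3: θ'=1.4174 (R=3.5000) → pose (2.3433, 1.8535, 1.4174)
step 4: θ'=0.7924 (R=1.0000) → pose (2.0670, 1.3042, 0.7924)
step 5: θ'=0.0424 (R=-0.3333) → pose (2.2903, 1.4031, 0.0424)
step 6: θ'=1.5424 (R=1.0000) → pose (3.2475, 2.3739, 1.5424)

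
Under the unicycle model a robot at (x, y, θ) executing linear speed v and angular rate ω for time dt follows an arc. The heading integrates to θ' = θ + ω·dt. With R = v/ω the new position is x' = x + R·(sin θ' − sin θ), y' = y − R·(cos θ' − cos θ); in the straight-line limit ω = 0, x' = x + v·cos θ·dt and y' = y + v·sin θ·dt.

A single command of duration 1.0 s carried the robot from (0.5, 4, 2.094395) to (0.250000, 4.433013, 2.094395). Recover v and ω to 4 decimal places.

v = 0.5000, ω = 0.0000

Δθ = 2.094395 − 2.094395 = 0.000000
ω = Δθ/dt = 0.000000/1.0 = 0.0000
ω = 0 → v = (Δx·cos θ + Δy·sin θ)/dt = 0.5000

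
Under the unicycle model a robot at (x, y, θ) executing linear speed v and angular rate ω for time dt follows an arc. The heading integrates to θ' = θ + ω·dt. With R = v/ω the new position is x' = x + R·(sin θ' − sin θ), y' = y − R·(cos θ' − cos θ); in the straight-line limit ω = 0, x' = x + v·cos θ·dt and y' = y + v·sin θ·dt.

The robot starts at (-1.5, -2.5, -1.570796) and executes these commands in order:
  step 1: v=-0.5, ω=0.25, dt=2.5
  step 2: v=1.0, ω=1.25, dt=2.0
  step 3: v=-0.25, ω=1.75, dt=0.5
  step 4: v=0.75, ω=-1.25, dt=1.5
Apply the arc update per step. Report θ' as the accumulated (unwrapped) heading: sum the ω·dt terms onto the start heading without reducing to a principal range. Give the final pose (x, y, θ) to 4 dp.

(-0.3035, -0.0212, 0.5542)

step 1: θ'=-0.9458 (R=-2.0000) → pose (-1.8781, -1.3298, -0.9458)
step 2: θ'=1.5542 (R=0.8000) → pose (-0.4294, -0.8750, 1.5542)
step 3: θ'=2.4292 (R=-0.1429) → pose (-0.3800, -0.9855, 2.4292)
step 4: θ'=0.5542 (R=-0.6000) → pose (-0.3035, -0.0212, 0.5542)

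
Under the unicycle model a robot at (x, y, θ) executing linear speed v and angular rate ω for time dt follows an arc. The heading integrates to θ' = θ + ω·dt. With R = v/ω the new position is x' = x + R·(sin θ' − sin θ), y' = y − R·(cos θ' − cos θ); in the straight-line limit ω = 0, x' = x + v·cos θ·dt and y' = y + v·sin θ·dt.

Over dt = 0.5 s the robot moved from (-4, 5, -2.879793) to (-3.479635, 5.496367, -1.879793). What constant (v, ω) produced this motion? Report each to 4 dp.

Δθ = -1.879793 − -2.879793 = 1.000000
ω = Δθ/dt = 1.000000/0.5 = 2.0000
R = Δx/(sin θ' − sin θ) = -0.7500
v = R·ω = -0.7500·2.0000 = -1.5000

v = -1.5000, ω = 2.0000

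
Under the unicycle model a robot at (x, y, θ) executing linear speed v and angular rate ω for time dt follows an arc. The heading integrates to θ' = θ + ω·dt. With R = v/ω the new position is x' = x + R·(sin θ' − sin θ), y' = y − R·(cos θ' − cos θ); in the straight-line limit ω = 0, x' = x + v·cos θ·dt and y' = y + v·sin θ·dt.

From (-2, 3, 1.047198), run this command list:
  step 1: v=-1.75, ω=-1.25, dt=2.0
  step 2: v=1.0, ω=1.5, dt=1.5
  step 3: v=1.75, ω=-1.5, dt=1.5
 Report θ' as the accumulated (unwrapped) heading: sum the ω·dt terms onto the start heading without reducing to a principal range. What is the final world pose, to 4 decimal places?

(-1.4705, 2.4700, -1.4528)

step 1: θ'=-1.4528 (R=1.4000) → pose (-4.6027, 3.5352, -1.4528)
step 2: θ'=0.7972 (R=0.6667) → pose (-3.4637, 3.1479, 0.7972)
step 3: θ'=-1.4528 (R=-1.1667) → pose (-1.4705, 2.4700, -1.4528)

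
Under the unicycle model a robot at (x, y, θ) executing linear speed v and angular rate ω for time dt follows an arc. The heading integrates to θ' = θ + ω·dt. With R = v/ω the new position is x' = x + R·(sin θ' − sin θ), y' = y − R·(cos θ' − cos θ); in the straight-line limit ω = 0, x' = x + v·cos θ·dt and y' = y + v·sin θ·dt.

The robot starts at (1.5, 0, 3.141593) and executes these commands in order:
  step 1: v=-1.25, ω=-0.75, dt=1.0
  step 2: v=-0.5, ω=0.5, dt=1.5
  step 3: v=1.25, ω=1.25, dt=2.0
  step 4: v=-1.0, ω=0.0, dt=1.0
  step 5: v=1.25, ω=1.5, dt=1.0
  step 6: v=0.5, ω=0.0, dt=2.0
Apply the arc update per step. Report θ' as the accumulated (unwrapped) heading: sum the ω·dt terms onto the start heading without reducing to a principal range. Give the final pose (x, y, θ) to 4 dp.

(3.7011, -1.0384, 7.1416)

step 1: θ'=2.3916 (R=1.6667) → pose (2.6361, -0.4472, 2.3916)
step 2: θ'=3.1416 (R=-1.0000) → pose (3.3177, -0.7155, 3.1416)
step 3: θ'=5.6416 (R=1.0000) → pose (2.7192, -2.5166, 5.6416)
step 4: θ'=5.6416 (straight) → pose (1.9181, -1.9182, 5.6416)
step 5: θ'=7.1416 (R=0.8333) → pose (3.0475, -1.7953, 7.1416)
step 6: θ'=7.1416 (straight) → pose (3.7011, -1.0384, 7.1416)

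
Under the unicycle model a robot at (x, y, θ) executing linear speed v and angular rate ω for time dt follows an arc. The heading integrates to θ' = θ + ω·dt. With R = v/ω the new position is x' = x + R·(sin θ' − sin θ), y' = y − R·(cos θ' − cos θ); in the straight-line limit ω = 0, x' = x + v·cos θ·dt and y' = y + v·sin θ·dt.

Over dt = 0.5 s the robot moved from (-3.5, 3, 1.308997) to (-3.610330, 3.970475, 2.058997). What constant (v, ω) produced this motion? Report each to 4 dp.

v = 2.0000, ω = 1.5000

Δθ = 2.058997 − 1.308997 = 0.750000
ω = Δθ/dt = 0.750000/0.5 = 1.5000
R = −Δy/(cos θ' − cos θ) = 1.3333
v = R·ω = 1.3333·1.5000 = 2.0000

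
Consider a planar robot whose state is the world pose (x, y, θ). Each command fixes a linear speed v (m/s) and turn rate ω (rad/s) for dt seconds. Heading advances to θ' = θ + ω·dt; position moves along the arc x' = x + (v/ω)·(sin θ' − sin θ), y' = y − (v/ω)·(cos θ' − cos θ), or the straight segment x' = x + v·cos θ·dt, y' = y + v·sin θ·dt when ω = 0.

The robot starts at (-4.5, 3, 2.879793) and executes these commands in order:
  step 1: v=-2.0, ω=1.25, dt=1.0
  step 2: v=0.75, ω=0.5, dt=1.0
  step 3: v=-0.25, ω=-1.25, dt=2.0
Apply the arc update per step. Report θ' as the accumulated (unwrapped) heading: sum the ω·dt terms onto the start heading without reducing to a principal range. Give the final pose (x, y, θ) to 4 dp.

(-2.6233, 3.0532, 2.1298)

step 1: θ'=4.1298 (R=-1.6000) → pose (-2.7498, 3.6652, 4.1298)
step 2: θ'=4.6298 (R=1.5000) → pose (-2.9922, 2.9636, 4.6298)
step 3: θ'=2.1298 (R=0.2000) → pose (-2.6233, 3.0532, 2.1298)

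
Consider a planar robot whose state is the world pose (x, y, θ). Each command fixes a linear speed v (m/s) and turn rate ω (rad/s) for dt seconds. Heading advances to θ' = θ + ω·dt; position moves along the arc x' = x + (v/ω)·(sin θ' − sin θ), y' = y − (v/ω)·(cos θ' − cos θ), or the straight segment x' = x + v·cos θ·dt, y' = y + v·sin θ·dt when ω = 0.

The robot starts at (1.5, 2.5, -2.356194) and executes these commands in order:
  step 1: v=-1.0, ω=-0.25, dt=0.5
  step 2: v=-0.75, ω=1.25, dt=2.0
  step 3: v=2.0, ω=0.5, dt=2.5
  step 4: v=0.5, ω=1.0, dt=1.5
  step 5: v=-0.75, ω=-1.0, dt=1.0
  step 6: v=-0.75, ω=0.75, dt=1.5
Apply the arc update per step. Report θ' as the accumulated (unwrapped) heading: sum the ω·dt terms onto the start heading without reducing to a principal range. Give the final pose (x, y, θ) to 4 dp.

(6.1412, 6.0046, 2.8938)

step 1: θ'=-2.4812 (R=4.0000) → pose (1.8747, 2.8306, -2.4812)
step 2: θ'=0.0188 (R=-0.6000) → pose (1.4954, 3.9043, 0.0188)
step 3: θ'=1.2688 (R=4.0000) → pose (5.2391, 6.7139, 1.2688)
step 4: θ'=2.7688 (R=0.5000) → pose (4.9439, 7.3283, 2.7688)
step 5: θ'=1.7688 (R=0.7500) → pose (5.4060, 6.7773, 1.7688)
step 6: θ'=2.8938 (R=-1.0000) → pose (6.1412, 6.0046, 2.8938)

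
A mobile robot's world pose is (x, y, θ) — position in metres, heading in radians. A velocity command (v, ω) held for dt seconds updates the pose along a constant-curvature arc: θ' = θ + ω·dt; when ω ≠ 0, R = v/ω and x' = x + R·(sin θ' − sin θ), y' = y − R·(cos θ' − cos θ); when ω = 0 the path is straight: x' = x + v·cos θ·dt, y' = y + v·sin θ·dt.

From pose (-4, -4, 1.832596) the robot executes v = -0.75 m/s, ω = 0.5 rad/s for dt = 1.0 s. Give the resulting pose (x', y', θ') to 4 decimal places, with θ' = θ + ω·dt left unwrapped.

θ' = 1.8326 + 0.5·1.0 = 2.3326
R = v/ω = -0.75/0.5 = -1.5000
x' = -4 + -1.5000·(sin 2.3326 − sin 1.8326) = -3.6365
y' = -4 − -1.5000·(cos 2.3326 − cos 1.8326) = -4.6471

(-3.6365, -4.6471, 2.3326)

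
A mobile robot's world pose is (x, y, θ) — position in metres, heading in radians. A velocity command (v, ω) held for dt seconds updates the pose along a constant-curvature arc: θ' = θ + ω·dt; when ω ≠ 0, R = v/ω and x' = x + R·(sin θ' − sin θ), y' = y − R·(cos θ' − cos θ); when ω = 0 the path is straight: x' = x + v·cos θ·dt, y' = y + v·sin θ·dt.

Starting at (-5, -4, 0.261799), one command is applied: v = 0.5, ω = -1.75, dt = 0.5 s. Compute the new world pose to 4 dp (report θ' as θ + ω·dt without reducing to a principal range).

θ' = 0.2618 + -1.75·0.5 = -0.6132
R = v/ω = 0.5/-1.75 = -0.2857
x' = -5 + -0.2857·(sin -0.6132 − sin 0.2618) = -4.7616
y' = -4 − -0.2857·(cos -0.6132 − cos 0.2618) = -4.0423

(-4.7616, -4.0423, -0.6132)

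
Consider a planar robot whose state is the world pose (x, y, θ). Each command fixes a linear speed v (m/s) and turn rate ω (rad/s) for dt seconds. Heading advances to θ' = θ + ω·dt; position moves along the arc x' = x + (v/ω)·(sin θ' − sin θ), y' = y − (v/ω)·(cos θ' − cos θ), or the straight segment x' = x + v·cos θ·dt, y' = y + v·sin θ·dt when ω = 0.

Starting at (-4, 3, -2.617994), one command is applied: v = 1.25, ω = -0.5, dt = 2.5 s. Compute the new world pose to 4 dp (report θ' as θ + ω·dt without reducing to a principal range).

(-6.9105, 3.2961, -3.8680)

θ' = -2.6180 + -0.5·2.5 = -3.8680
R = v/ω = 1.25/-0.5 = -2.5000
x' = -4 + -2.5000·(sin -3.8680 − sin -2.6180) = -6.9105
y' = 3 − -2.5000·(cos -3.8680 − cos -2.6180) = 3.2961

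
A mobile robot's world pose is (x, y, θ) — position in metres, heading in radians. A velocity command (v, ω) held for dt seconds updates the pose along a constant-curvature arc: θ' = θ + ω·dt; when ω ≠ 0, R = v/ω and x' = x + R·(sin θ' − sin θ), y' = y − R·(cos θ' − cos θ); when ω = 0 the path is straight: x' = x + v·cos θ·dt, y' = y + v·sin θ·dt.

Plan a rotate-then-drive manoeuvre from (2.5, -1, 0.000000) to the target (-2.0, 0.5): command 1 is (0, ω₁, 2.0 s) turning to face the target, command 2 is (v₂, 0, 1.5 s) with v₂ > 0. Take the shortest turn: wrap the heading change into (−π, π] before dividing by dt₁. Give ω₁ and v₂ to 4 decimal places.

ω₁ = 1.4099, v₂ = 3.1623

heading to target = atan2(0.5−-1, -2−2.5) = 2.8198
Δθ = wrap(2.8198 − 0.0000) = 2.8198; ω₁ = Δθ/dt₁ = 1.4099
distance = √((-2−2.5)² + (0.5−-1)²) = 4.7434; v₂ = distance/dt₂ = 3.1623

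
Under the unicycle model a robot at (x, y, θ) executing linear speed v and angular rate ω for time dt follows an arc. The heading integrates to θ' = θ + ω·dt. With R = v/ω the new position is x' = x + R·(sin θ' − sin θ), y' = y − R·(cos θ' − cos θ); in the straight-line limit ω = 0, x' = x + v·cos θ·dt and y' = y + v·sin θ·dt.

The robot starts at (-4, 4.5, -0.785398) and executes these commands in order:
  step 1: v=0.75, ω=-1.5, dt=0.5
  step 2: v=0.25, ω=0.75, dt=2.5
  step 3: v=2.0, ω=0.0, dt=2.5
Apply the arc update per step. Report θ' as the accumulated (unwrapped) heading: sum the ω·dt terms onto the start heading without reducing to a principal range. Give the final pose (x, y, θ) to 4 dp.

(1.3047, 5.5272, 0.3396)

step 1: θ'=-1.5354 (R=-0.5000) → pose (-3.8539, 4.1641, -1.5354)
step 2: θ'=0.3396 (R=0.3333) → pose (-3.4097, 3.8616, 0.3396)
step 3: θ'=0.3396 (straight) → pose (1.3047, 5.5272, 0.3396)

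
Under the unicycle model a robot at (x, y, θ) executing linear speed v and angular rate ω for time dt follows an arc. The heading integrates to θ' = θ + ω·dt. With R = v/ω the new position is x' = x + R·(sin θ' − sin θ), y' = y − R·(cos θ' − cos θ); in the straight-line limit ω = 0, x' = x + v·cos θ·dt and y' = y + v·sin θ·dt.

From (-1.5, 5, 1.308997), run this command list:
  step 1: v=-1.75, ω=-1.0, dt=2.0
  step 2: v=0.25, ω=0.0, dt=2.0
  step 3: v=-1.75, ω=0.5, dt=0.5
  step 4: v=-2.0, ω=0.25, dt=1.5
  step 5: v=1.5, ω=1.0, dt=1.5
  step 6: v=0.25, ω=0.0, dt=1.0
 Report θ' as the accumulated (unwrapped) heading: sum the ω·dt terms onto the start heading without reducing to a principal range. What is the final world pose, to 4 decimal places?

(-5.9251, 6.5416, 1.4340)

step 1: θ'=-0.6910 (R=1.7500) → pose (-4.3057, 4.1044, -0.6910)
step 2: θ'=-0.6910 (straight) → pose (-3.9204, 3.7857, -0.6910)
step 3: θ'=-0.4410 (R=-3.5000) → pose (-4.6570, 4.2537, -0.4410)
step 4: θ'=-0.0660 (R=-8.0000) → pose (-7.5441, 5.0017, -0.0660)
step 5: θ'=1.4340 (R=1.5000) → pose (-5.9592, 6.2939, 1.4340)
step 6: θ'=1.4340 (straight) → pose (-5.9251, 6.5416, 1.4340)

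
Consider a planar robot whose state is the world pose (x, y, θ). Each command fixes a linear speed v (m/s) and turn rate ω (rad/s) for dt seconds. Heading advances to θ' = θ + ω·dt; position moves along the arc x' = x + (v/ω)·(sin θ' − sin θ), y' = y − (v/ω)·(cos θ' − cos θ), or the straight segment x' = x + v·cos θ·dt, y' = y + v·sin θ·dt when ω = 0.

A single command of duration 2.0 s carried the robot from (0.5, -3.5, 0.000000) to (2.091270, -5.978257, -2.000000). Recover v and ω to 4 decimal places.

v = 1.7500, ω = -1.0000

Δθ = -2.000000 − 0.000000 = -2.000000
ω = Δθ/dt = -2.000000/2.0 = -1.0000
R = −Δy/(cos θ' − cos θ) = -1.7500
v = R·ω = -1.7500·-1.0000 = 1.7500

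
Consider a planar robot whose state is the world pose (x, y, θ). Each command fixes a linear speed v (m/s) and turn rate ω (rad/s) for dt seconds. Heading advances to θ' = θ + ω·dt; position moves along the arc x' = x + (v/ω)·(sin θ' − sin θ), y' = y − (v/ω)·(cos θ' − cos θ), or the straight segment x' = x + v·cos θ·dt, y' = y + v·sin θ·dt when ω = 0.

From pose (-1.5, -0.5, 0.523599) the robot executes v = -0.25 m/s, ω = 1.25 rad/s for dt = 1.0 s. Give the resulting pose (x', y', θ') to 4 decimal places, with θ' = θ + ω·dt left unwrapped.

(-1.5959, -0.7135, 1.7736)

θ' = 0.5236 + 1.25·1.0 = 1.7736
R = v/ω = -0.25/1.25 = -0.2000
x' = -1.5 + -0.2000·(sin 1.7736 − sin 0.5236) = -1.5959
y' = -0.5 − -0.2000·(cos 1.7736 − cos 0.5236) = -0.7135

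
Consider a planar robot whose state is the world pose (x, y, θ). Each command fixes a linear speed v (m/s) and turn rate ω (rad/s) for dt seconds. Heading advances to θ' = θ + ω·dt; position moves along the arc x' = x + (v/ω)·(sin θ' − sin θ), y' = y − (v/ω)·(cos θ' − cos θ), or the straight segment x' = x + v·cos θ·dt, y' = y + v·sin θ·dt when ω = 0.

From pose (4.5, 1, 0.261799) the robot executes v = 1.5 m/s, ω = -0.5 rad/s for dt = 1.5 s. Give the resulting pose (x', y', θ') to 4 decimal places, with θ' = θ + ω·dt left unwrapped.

θ' = 0.2618 + -0.5·1.5 = -0.4882
R = v/ω = 1.5/-0.5 = -3.0000
x' = 4.5 + -3.0000·(sin -0.4882 − sin 0.2618) = 6.6836
y' = 1 − -3.0000·(cos -0.4882 − cos 0.2618) = 0.7518

(6.6836, 0.7518, -0.4882)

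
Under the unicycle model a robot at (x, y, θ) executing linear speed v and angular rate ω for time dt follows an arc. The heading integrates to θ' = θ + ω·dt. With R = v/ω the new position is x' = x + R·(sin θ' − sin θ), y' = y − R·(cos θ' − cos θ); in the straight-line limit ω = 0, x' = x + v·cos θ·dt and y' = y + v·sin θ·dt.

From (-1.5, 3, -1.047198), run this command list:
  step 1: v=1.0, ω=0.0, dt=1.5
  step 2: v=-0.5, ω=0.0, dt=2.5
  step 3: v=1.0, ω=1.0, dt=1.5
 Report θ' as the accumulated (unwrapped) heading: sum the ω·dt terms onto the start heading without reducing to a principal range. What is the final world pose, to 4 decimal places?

(-0.0715, 2.3843, 0.4528)

step 1: θ'=-1.0472 (straight) → pose (-0.7500, 1.7010, -1.0472)
step 2: θ'=-1.0472 (straight) → pose (-1.3750, 2.7835, -1.0472)
step 3: θ'=0.4528 (R=1.0000) → pose (-0.0715, 2.3843, 0.4528)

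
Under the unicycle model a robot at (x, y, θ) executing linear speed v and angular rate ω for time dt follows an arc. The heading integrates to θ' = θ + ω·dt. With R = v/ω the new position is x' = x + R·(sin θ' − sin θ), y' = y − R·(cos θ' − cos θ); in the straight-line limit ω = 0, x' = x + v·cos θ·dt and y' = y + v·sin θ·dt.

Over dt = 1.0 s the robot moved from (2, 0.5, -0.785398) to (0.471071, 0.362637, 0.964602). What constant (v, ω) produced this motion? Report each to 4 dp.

Δθ = 0.964602 − -0.785398 = 1.750000
ω = Δθ/dt = 1.750000/1.0 = 1.7500
R = Δx/(sin θ' − sin θ) = -1.0000
v = R·ω = -1.0000·1.7500 = -1.7500

v = -1.7500, ω = 1.7500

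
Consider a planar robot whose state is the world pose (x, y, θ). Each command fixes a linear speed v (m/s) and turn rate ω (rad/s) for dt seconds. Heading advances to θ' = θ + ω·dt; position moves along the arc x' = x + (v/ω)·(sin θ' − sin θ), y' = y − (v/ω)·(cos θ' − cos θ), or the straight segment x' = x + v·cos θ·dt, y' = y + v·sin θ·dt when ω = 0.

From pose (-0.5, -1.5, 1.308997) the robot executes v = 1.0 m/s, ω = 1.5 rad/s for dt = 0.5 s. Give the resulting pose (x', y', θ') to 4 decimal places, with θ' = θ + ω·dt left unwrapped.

(-0.5552, -1.0148, 2.0590)

θ' = 1.3090 + 1.5·0.5 = 2.0590
R = v/ω = 1.0/1.5 = 0.6667
x' = -0.5 + 0.6667·(sin 2.0590 − sin 1.3090) = -0.5552
y' = -1.5 − 0.6667·(cos 2.0590 − cos 1.3090) = -1.0148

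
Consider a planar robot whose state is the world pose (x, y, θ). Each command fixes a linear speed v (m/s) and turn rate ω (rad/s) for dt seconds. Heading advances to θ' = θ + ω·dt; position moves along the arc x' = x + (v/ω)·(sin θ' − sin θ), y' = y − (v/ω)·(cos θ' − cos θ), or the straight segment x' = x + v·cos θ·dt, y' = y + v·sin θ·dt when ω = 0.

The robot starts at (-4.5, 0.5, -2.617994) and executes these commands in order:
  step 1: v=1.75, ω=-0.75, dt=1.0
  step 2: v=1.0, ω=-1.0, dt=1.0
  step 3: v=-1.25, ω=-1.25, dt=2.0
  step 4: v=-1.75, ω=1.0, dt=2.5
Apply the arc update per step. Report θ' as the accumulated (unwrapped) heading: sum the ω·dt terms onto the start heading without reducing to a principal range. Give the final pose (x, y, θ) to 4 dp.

step 1: θ'=-3.3680 (R=-2.3333) → pose (-6.1904, 0.2469, -3.3680)
step 2: θ'=-4.3680 (R=-1.0000) → pose (-6.9072, 0.8838, -4.3680)
step 3: θ'=-6.8680 (R=1.0000) → pose (-8.4006, -0.2877, -6.8680)
step 4: θ'=-4.3680 (R=-1.7500) → pose (-11.0139, -2.3377, -4.3680)

(-11.0139, -2.3377, -4.3680)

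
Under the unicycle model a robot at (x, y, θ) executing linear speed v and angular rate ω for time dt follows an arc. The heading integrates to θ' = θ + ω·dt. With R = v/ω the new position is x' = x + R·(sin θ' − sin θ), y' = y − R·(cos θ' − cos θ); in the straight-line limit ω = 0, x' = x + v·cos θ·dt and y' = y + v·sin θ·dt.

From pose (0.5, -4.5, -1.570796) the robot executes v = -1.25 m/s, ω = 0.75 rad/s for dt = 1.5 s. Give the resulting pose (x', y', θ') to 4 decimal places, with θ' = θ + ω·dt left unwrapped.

(-0.4480, -2.9962, -0.4458)

θ' = -1.5708 + 0.75·1.5 = -0.4458
R = v/ω = -1.25/0.75 = -1.6667
x' = 0.5 + -1.6667·(sin -0.4458 − sin -1.5708) = -0.4480
y' = -4.5 − -1.6667·(cos -0.4458 − cos -1.5708) = -2.9962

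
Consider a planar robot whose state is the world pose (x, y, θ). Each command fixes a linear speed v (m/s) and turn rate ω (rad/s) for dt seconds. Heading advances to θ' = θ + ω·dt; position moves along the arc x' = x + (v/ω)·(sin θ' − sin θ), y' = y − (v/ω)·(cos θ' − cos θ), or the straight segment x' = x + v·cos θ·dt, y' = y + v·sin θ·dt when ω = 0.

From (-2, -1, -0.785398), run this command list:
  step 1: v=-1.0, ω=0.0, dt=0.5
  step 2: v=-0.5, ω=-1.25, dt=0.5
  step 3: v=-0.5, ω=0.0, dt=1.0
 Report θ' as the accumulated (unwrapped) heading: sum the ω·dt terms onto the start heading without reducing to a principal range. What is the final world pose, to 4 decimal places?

step 1: θ'=-0.7854 (straight) → pose (-2.3536, -0.6464, -0.7854)
step 2: θ'=-1.4104 (R=0.4000) → pose (-2.4656, -0.4275, -1.4104)
step 3: θ'=-1.4104 (straight) → pose (-2.5454, 0.0661, -1.4104)

(-2.5454, 0.0661, -1.4104)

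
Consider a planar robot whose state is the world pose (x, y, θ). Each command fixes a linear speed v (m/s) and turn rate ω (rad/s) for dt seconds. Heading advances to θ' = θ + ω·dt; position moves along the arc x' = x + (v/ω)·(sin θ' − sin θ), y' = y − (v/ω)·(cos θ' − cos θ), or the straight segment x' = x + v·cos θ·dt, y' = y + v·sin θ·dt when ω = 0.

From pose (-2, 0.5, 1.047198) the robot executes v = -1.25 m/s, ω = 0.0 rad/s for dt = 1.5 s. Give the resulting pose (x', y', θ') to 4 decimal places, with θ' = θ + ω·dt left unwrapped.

(-2.9375, -1.1238, 1.0472)

θ' = 1.0472 + 0.0·1.5 = 1.0472
ω = 0 → straight: x' = -2 + -1.25·cos(1.0472)·1.5 = -2.9375
y' = 0.5 + -1.25·sin(1.0472)·1.5 = -1.1238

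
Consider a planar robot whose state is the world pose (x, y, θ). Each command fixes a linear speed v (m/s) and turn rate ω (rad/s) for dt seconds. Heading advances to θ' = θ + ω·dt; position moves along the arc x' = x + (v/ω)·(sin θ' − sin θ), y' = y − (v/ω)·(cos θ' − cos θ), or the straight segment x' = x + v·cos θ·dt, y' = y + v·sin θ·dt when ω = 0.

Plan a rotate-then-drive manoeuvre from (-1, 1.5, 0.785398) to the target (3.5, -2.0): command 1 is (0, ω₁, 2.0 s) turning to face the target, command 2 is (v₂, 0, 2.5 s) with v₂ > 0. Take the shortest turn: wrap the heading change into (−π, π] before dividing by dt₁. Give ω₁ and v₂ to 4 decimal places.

ω₁ = -0.7232, v₂ = 2.2804

heading to target = atan2(-2−1.5, 3.5−-1) = -0.6610
Δθ = wrap(-0.6610 − 0.7854) = -1.4464; ω₁ = Δθ/dt₁ = -0.7232
distance = √((3.5−-1)² + (-2−1.5)²) = 5.7009; v₂ = distance/dt₂ = 2.2804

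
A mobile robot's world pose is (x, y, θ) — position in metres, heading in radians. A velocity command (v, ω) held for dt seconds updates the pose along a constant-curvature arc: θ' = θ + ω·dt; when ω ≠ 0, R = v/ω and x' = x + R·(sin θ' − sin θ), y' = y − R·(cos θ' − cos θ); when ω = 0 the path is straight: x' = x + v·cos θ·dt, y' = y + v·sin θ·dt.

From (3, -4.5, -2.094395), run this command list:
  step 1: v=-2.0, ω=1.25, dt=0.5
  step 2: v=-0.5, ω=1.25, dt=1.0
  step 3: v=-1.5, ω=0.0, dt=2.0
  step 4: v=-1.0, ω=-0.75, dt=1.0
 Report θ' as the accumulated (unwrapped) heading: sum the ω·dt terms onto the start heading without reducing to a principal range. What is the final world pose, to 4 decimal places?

step 1: θ'=-1.4694 (R=-1.6000) → pose (3.2061, -3.5380, -1.4694)
step 2: θ'=-0.2194 (R=-0.4000) → pose (2.8953, -3.1881, -0.2194)
step 3: θ'=-0.2194 (straight) → pose (-0.0328, -2.5352, -0.2194)
step 4: θ'=-0.9694 (R=1.3333) → pose (-0.8420, -1.9882, -0.9694)

(-0.8420, -1.9882, -0.9694)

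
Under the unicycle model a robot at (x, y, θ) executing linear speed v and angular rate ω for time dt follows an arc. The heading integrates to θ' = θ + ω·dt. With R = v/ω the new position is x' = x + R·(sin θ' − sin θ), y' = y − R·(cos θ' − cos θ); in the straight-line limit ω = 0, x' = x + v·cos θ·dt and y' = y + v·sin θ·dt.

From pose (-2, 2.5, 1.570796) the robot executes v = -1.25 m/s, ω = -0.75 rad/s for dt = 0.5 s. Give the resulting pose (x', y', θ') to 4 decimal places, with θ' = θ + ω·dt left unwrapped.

(-2.1158, 1.8895, 1.1958)

θ' = 1.5708 + -0.75·0.5 = 1.1958
R = v/ω = -1.25/-0.75 = 1.6667
x' = -2 + 1.6667·(sin 1.1958 − sin 1.5708) = -2.1158
y' = 2.5 − 1.6667·(cos 1.1958 − cos 1.5708) = 1.8895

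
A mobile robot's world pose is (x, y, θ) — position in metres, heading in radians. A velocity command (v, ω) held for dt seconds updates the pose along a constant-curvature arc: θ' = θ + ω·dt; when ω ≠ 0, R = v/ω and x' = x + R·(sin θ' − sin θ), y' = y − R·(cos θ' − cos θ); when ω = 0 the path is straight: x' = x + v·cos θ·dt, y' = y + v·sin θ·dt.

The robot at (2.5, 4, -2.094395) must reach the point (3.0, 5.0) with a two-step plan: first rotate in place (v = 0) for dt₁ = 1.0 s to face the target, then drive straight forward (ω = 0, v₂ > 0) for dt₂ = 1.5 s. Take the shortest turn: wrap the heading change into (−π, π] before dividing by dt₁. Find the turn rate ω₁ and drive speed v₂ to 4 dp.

ω₁ = -3.0816, v₂ = 0.7454

heading to target = atan2(5−4, 3−2.5) = 1.1071
Δθ = wrap(1.1071 − -2.0944) = -3.0816; ω₁ = Δθ/dt₁ = -3.0816
distance = √((3−2.5)² + (5−4)²) = 1.1180; v₂ = distance/dt₂ = 0.7454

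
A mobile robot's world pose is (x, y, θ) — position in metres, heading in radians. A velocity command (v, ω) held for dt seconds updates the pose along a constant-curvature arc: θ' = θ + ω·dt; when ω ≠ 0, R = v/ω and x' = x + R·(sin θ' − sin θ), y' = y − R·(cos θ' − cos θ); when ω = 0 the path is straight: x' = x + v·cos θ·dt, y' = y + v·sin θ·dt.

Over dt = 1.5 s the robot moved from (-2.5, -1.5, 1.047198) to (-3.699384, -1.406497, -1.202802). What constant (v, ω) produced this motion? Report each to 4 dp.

Δθ = -1.202802 − 1.047198 = -2.250000
ω = Δθ/dt = -2.250000/1.5 = -1.5000
R = Δx/(sin θ' − sin θ) = 0.6667
v = R·ω = 0.6667·-1.5000 = -1.0000

v = -1.0000, ω = -1.5000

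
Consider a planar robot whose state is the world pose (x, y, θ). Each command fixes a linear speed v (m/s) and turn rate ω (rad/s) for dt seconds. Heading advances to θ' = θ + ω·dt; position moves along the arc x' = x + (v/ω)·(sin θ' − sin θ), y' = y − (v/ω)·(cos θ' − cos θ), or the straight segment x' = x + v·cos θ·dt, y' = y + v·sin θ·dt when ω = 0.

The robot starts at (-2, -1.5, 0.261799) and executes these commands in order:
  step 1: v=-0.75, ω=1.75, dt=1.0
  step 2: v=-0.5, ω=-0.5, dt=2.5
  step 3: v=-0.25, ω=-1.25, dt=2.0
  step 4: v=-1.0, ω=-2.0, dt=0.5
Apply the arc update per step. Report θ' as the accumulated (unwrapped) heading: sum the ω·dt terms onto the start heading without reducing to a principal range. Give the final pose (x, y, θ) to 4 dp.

step 1: θ'=2.0118 (R=-0.4286) → pose (-2.2766, -2.0969, 2.0118)
step 2: θ'=0.7618 (R=1.0000) → pose (-2.4907, -3.2473, 0.7618)
step 3: θ'=-1.7382 (R=0.2000) → pose (-2.8260, -3.0693, -1.7382)
step 4: θ'=-2.7382 (R=0.5000) → pose (-2.5293, -2.6927, -2.7382)

(-2.5293, -2.6927, -2.7382)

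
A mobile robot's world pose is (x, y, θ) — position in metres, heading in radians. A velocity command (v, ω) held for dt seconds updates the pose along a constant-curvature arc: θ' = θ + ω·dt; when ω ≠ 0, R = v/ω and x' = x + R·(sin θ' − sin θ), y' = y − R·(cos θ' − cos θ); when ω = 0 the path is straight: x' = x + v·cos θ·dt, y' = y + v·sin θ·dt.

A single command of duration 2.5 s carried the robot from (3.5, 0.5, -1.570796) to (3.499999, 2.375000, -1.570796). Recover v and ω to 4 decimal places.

v = -0.7500, ω = 0.0000

Δθ = -1.570796 − -1.570796 = 0.000000
ω = Δθ/dt = 0.000000/2.5 = 0.0000
ω = 0 → v = (Δx·cos θ + Δy·sin θ)/dt = -0.7500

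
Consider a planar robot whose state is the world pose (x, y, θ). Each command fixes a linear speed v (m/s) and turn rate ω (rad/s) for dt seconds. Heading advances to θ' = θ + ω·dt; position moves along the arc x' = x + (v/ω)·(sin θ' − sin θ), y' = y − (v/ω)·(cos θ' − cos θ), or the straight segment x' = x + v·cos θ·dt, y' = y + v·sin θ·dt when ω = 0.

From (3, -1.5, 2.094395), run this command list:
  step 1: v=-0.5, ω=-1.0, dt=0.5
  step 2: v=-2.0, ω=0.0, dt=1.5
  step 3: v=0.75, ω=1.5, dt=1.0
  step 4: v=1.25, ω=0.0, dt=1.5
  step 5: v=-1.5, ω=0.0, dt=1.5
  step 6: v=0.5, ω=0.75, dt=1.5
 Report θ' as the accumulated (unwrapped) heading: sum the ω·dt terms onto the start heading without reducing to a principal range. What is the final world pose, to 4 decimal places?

(2.4172, -4.6178, 4.2194)

step 1: θ'=1.5944 (R=0.5000) → pose (3.0668, -1.7382, 1.5944)
step 2: θ'=1.5944 (straight) → pose (3.1376, -4.7374, 1.5944)
step 3: θ'=3.0944 (R=0.5000) → pose (2.6614, -4.2497, 3.0944)
step 4: θ'=3.0944 (straight) → pose (0.7885, -4.1613, 3.0944)
step 5: θ'=3.0944 (straight) → pose (3.0359, -4.2674, 3.0944)
step 6: θ'=4.2194 (R=0.6667) → pose (2.4172, -4.6178, 4.2194)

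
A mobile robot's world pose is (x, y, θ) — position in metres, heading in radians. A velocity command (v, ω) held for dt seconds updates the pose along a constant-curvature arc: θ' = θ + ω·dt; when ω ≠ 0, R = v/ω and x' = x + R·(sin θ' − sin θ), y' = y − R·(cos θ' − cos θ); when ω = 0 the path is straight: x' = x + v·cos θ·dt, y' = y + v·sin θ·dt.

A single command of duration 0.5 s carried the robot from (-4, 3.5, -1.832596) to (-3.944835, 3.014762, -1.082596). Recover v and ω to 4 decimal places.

Δθ = -1.082596 − -1.832596 = 0.750000
ω = Δθ/dt = 0.750000/0.5 = 1.5000
R = −Δy/(cos θ' − cos θ) = 0.6667
v = R·ω = 0.6667·1.5000 = 1.0000

v = 1.0000, ω = 1.5000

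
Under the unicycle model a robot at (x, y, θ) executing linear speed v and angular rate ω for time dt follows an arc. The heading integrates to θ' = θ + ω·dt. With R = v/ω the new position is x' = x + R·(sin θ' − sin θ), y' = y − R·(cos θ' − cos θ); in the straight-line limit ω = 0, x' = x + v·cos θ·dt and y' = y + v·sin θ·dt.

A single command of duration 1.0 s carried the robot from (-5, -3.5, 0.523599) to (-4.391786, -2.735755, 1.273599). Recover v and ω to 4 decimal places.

Δθ = 1.273599 − 0.523599 = 0.750000
ω = Δθ/dt = 0.750000/1.0 = 0.7500
R = −Δy/(cos θ' − cos θ) = 1.3333
v = R·ω = 1.3333·0.7500 = 1.0000

v = 1.0000, ω = 0.7500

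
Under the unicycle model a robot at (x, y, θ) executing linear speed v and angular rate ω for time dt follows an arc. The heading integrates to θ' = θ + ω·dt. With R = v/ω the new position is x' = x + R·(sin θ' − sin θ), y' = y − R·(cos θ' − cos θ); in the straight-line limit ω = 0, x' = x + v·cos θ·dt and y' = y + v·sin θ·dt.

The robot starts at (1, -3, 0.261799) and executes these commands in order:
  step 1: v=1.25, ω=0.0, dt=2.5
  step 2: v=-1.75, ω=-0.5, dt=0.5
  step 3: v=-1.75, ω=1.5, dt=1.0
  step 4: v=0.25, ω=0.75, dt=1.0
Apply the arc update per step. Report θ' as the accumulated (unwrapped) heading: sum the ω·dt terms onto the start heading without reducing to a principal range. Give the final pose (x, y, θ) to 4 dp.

(1.9272, -3.1759, 2.2618)

step 1: θ'=0.2618 (straight) → pose (4.0185, -2.1912, 0.2618)
step 2: θ'=0.0118 (R=3.5000) → pose (3.1539, -2.3102, 0.0118)
step 3: θ'=1.5118 (R=-1.1667) → pose (2.0031, -3.4080, 1.5118)
step 4: θ'=2.2618 (R=0.3333) → pose (1.9272, -3.1759, 2.2618)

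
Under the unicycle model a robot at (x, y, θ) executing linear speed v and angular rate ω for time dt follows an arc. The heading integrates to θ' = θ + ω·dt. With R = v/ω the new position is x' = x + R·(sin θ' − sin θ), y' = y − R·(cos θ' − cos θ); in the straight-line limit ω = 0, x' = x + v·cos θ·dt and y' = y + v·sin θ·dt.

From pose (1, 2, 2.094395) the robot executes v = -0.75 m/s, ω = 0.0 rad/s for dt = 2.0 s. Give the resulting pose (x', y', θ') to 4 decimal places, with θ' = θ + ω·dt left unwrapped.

θ' = 2.0944 + 0.0·2.0 = 2.0944
ω = 0 → straight: x' = 1 + -0.75·cos(2.0944)·2.0 = 1.7500
y' = 2 + -0.75·sin(2.0944)·2.0 = 0.7010

(1.7500, 0.7010, 2.0944)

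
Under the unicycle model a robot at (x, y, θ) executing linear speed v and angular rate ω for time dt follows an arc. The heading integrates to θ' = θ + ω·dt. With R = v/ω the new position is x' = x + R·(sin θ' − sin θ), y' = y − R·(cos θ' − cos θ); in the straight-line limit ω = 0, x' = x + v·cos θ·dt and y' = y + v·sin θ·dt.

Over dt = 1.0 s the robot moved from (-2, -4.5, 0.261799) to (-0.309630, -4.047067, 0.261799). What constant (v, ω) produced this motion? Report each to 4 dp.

v = 1.7500, ω = 0.0000

Δθ = 0.261799 − 0.261799 = 0.000000
ω = Δθ/dt = 0.000000/1.0 = 0.0000
ω = 0 → v = (Δx·cos θ + Δy·sin θ)/dt = 1.7500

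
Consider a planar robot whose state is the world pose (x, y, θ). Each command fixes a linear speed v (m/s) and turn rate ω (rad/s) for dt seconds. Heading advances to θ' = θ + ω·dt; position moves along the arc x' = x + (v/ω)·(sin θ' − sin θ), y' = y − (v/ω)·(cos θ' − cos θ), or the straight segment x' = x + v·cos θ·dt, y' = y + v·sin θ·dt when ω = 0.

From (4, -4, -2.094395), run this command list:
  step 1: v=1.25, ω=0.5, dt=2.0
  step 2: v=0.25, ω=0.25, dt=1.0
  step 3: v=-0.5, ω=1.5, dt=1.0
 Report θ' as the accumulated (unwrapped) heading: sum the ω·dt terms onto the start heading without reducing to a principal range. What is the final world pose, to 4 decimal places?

(3.6321, -6.5592, 0.6556)

step 1: θ'=-1.0944 (R=2.5000) → pose (3.9434, -6.3965, -1.0944)
step 2: θ'=-0.8444 (R=1.0000) → pose (4.0845, -6.6021, -0.8444)
step 3: θ'=0.6556 (R=-0.3333) → pose (3.6321, -6.5592, 0.6556)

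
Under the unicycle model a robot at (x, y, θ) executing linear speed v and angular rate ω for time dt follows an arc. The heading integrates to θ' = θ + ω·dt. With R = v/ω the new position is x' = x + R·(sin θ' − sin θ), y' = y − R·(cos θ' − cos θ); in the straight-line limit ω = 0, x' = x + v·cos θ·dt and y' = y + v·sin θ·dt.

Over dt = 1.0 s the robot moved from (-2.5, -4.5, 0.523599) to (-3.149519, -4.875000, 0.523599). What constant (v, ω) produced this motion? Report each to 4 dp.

v = -0.7500, ω = 0.0000

Δθ = 0.523599 − 0.523599 = 0.000000
ω = Δθ/dt = 0.000000/1.0 = 0.0000
ω = 0 → v = (Δx·cos θ + Δy·sin θ)/dt = -0.7500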